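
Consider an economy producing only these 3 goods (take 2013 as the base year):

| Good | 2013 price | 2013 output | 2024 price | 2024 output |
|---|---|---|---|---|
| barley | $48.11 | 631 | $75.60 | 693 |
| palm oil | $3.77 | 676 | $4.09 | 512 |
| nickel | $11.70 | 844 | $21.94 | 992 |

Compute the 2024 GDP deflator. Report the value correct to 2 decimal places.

Nominal GDP 2024 = 75.60·693 + 4.09·512 + 21.94·992 = 76249.36.
Real GDP 2024 (at 2013 prices) = 48.11·693 + 3.77·512 + 11.70·992 = 46876.87.
Deflator = Nominal/Real × 100 = 76249.36/46876.87 × 100 = 162.659.

162.66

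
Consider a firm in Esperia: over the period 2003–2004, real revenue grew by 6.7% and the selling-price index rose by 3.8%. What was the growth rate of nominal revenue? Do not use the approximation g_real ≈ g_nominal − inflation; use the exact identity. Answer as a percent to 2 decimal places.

(1 + g_nom) = (1 + g_real)(1 + π) = 1.0670 × 1.0380 = 1.10755.

10.75%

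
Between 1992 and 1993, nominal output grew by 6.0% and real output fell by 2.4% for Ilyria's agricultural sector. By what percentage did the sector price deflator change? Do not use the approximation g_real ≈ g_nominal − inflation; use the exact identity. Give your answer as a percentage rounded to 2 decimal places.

8.61%

(1 + g_nom) = (1 + g_real)(1 + π), so π = 1.0600 / 0.9760 − 1 = 0.08607.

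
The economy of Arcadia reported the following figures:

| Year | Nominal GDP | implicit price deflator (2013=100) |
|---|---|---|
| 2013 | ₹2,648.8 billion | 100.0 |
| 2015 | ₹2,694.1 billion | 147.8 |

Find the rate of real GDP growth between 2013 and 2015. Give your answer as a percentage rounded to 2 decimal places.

-31.18%

Real GDP 2013 = 2648.8 / 1.000 = 2648.80.
Real GDP 2015 = 2694.1 / 1.478 = 1822.80.
Real growth = 1822.80 / 2648.80 − 1 = -0.3118.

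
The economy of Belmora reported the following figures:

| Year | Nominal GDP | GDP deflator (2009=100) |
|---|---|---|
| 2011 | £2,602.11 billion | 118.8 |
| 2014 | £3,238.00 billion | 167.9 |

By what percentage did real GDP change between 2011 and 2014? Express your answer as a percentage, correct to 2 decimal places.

Real GDP 2011 = 2602.11 / 1.188 = 2190.33.
Real GDP 2014 = 3238.00 / 1.679 = 1928.53.
Real growth = 1928.53 / 2190.33 − 1 = -0.1195.

-11.95%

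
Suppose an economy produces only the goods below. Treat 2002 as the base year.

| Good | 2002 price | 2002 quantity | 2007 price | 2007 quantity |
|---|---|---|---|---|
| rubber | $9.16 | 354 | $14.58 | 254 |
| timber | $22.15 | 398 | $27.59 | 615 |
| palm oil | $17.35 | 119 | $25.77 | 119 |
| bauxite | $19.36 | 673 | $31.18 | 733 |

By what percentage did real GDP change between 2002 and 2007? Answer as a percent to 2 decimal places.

18.61%

Real GDP 2002 = Nominal GDP 2002 = 9.16·354 + 22.15·398 + 17.35·119 + 19.36·673 = 27152.27.
Real GDP 2007 (at 2002 prices) = 9.16·254 + 22.15·615 + 17.35·119 + 19.36·733 = 32204.42.
Real growth = 32204.42/27152.27 − 1 = 0.1861.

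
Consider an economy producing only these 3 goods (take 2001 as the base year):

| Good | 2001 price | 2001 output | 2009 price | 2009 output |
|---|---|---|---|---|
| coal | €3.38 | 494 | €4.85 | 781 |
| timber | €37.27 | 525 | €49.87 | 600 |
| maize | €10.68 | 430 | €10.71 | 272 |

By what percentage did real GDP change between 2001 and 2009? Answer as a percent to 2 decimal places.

8.04%

Real GDP 2001 = Nominal GDP 2001 = 3.38·494 + 37.27·525 + 10.68·430 = 25828.87.
Real GDP 2009 (at 2001 prices) = 3.38·781 + 37.27·600 + 10.68·272 = 27906.74.
Real growth = 27906.74/25828.87 − 1 = 0.0804.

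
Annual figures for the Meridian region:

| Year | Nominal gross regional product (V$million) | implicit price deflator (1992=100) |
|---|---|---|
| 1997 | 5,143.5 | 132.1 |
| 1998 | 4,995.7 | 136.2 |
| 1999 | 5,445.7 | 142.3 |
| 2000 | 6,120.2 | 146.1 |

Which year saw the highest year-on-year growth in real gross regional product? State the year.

2000

1998: real = 4995.7/1.362 = 3667.91; growth vs 1997 (3893.64) = -5.80%.
1999: real = 5445.7/1.423 = 3826.91; growth vs 1998 (3667.91) = 4.33%.
2000: real = 6120.2/1.461 = 4189.05; growth vs 1999 (3826.91) = 9.46%.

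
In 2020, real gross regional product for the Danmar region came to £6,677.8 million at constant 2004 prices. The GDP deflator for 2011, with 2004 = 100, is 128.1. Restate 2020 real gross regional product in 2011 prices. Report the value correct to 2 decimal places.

£8,554.26 million

Real gross regional product in 2011 prices = Real gross regional product in 2004 prices × (P_2011/P_2004) = 6677.8 × 1.281 = 8554.26.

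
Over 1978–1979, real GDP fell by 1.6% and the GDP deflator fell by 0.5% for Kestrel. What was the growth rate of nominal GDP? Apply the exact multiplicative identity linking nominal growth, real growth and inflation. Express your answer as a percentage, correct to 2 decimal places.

(1 + g_nom) = (1 + g_real)(1 + π) = 0.9840 × 0.9950 = 0.97908.

-2.09%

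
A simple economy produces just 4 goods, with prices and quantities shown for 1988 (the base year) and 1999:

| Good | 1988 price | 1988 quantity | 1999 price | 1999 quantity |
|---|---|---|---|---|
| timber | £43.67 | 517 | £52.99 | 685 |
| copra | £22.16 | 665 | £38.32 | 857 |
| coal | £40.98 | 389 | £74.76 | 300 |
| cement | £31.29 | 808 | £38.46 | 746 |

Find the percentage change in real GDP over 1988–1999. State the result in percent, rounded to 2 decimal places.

Real GDP 1988 = Nominal GDP 1988 = 43.67·517 + 22.16·665 + 40.98·389 + 31.29·808 = 78537.33.
Real GDP 1999 (at 1988 prices) = 43.67·685 + 22.16·857 + 40.98·300 + 31.29·746 = 84541.41.
Real growth = 84541.41/78537.33 − 1 = 0.0764.

7.64%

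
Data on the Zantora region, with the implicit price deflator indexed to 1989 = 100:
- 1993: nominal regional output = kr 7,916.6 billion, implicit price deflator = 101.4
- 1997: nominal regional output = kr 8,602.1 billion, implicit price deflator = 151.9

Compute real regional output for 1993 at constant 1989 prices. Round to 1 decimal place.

kr 7,807.3 billion

Real regional output = Nominal / (implicit price deflator/100) = 7916.6 / 1.014 = 7807.30.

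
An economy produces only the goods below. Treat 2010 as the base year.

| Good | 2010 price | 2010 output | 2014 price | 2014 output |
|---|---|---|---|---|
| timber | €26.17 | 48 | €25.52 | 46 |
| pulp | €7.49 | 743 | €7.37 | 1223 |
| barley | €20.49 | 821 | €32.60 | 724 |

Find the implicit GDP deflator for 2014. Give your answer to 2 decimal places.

Nominal GDP 2014 = 25.52·46 + 7.37·1223 + 32.60·724 = 33789.83.
Real GDP 2014 (at 2010 prices) = 26.17·46 + 7.49·1223 + 20.49·724 = 25198.85.
Deflator = Nominal/Real × 100 = 33789.83/25198.85 × 100 = 134.093.

134.09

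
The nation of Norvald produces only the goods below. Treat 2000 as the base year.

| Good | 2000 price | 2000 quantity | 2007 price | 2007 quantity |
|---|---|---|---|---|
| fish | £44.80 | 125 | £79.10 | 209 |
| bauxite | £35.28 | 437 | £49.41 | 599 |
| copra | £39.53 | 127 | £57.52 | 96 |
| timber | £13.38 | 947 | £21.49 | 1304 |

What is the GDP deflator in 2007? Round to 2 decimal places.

Nominal GDP 2007 = 79.10·209 + 49.41·599 + 57.52·96 + 21.49·1304 = 79673.37.
Real GDP 2007 (at 2000 prices) = 44.80·209 + 35.28·599 + 39.53·96 + 13.38·1304 = 51738.32.
Deflator = Nominal/Real × 100 = 79673.37/51738.32 × 100 = 153.993.

153.99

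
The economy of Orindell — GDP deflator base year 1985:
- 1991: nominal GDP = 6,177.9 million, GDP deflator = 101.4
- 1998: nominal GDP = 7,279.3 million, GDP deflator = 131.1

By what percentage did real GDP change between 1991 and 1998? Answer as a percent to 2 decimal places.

-8.87%

Deflate each year: 1991 → 6177.9/1.014 = 6092.60; 1998 → 7279.3/1.311 = 5552.48.
So real GDP changed by 5552.48/6092.60 − 1 = -0.0887, i.e. -8.87%.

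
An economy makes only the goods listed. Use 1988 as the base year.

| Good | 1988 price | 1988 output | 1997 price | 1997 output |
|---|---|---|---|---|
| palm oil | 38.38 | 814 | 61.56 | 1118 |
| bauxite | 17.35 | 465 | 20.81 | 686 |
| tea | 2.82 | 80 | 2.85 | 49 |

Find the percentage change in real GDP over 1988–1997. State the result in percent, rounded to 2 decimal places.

Real GDP 1988 = Nominal GDP 1988 = 38.38·814 + 17.35·465 + 2.82·80 = 39534.67.
Real GDP 1997 (at 1988 prices) = 38.38·1118 + 17.35·686 + 2.82·49 = 54949.12.
Real growth = 54949.12/39534.67 − 1 = 0.3899.

38.99%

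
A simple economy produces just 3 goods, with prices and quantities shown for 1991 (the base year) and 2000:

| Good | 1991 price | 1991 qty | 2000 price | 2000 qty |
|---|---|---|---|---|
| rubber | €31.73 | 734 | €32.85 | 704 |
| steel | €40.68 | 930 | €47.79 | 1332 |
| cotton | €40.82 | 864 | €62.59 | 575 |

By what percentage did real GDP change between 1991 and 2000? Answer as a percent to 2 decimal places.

3.74%

Real GDP 1991 = Nominal GDP 1991 = 31.73·734 + 40.68·930 + 40.82·864 = 96390.70.
Real GDP 2000 (at 1991 prices) = 31.73·704 + 40.68·1332 + 40.82·575 = 99995.18.
Real growth = 99995.18/96390.70 − 1 = 0.0374.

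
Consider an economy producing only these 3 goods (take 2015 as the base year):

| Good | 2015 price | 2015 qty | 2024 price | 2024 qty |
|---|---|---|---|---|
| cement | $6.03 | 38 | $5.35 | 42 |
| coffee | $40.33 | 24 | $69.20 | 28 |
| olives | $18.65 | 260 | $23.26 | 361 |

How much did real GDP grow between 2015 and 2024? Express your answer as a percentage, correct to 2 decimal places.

34.22%

Real GDP 2015 = Nominal GDP 2015 = 6.03·38 + 40.33·24 + 18.65·260 = 6046.06.
Real GDP 2024 (at 2015 prices) = 6.03·42 + 40.33·28 + 18.65·361 = 8115.15.
Real growth = 8115.15/6046.06 − 1 = 0.3422.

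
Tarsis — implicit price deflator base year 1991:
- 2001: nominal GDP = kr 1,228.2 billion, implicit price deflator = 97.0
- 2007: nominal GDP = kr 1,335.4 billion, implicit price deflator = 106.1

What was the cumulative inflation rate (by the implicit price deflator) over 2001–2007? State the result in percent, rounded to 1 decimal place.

9.4%

Price-level change = 106.1 / 97.0 − 1 = 0.0938.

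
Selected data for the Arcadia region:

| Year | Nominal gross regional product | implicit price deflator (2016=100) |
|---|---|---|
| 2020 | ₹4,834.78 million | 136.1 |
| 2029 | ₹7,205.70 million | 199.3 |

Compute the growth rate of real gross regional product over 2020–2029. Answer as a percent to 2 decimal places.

Deflate each year: 2020 → 4834.78/1.361 = 3552.37; 2029 → 7205.70/1.993 = 3615.50.
So real gross regional product changed by 3615.50/3552.37 − 1 = 0.0178, i.e. 1.78%.

1.78%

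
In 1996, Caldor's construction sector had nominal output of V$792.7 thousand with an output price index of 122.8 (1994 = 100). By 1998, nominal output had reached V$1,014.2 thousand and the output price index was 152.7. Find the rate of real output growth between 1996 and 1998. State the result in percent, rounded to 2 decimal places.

2.89%

Real output 1996 = 792.7 / 1.228 = 645.52.
Real output 1998 = 1014.2 / 1.527 = 664.18.
Real growth = 664.18 / 645.52 − 1 = 0.0289.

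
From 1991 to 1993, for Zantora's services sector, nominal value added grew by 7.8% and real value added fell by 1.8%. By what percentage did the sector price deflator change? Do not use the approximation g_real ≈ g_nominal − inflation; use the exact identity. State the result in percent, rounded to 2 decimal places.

9.78%

(1 + g_nom) = (1 + g_real)(1 + π), so π = 1.0780 / 0.9820 − 1 = 0.09776.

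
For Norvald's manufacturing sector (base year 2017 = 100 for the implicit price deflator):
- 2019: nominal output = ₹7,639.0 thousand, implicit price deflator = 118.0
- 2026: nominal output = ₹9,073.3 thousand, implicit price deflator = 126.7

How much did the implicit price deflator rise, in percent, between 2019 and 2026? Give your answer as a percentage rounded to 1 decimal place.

7.4%

Price-level change = 126.7 / 118.0 − 1 = 0.0737.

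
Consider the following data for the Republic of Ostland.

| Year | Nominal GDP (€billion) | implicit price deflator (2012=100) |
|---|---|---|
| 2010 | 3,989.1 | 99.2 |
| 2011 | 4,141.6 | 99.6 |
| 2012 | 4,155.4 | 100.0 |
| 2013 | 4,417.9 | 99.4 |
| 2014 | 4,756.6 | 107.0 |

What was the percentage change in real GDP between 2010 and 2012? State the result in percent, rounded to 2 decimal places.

Real GDP 2010 = 3989.1/0.992 = 4021.27.
Real GDP 2012 = 4155.4/1.000 = 4155.40.
Change = 4155.40/4021.27 − 1 = 0.0334.

3.34%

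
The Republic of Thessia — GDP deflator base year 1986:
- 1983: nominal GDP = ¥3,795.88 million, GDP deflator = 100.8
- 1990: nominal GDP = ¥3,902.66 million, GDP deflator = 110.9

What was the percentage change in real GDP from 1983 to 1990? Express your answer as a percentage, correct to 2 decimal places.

Real GDP 1983 = 3795.88 / 1.008 = 3765.75.
Real GDP 1990 = 3902.66 / 1.109 = 3519.08.
Real growth = 3519.08 / 3765.75 − 1 = -0.0655.

-6.55%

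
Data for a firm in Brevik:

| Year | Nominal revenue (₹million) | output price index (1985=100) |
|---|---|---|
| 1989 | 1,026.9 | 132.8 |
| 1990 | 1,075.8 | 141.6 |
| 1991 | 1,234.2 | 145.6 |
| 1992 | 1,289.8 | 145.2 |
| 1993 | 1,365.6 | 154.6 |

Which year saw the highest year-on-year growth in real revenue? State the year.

1991

1990: real = 1075.8/1.416 = 759.75; growth vs 1989 (773.27) = -1.75%.
1991: real = 1234.2/1.456 = 847.66; growth vs 1990 (759.75) = 11.57%.
1992: real = 1289.8/1.452 = 888.29; growth vs 1991 (847.66) = 4.79%.
1993: real = 1365.6/1.546 = 883.31; growth vs 1992 (888.29) = -0.56%.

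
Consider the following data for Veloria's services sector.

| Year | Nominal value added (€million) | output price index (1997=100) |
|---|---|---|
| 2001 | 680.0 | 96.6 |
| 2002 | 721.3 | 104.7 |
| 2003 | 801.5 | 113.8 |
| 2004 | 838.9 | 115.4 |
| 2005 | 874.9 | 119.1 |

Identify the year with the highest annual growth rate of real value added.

2002: real = 721.3/1.047 = 688.92; growth vs 2001 (703.93) = -2.13%.
2003: real = 801.5/1.138 = 704.31; growth vs 2002 (688.92) = 2.23%.
2004: real = 838.9/1.154 = 726.95; growth vs 2003 (704.31) = 3.21%.
2005: real = 874.9/1.191 = 734.59; growth vs 2004 (726.95) = 1.05%.

2004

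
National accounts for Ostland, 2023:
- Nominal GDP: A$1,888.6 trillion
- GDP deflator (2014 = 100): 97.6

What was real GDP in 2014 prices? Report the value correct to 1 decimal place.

A$1,935.0 trillion

Real GDP = Nominal / (GDP deflator/100) = 1888.6 / 0.976 = 1935.04.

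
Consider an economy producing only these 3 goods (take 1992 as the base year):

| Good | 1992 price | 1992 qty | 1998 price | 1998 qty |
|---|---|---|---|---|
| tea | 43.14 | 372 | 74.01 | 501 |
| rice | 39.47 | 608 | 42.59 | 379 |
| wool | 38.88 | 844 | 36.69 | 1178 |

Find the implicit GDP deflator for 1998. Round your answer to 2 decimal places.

Nominal GDP 1998 = 74.01·501 + 42.59·379 + 36.69·1178 = 96441.44.
Real GDP 1998 (at 1992 prices) = 43.14·501 + 39.47·379 + 38.88·1178 = 82372.91.
Deflator = Nominal/Real × 100 = 96441.44/82372.91 × 100 = 117.079.

117.08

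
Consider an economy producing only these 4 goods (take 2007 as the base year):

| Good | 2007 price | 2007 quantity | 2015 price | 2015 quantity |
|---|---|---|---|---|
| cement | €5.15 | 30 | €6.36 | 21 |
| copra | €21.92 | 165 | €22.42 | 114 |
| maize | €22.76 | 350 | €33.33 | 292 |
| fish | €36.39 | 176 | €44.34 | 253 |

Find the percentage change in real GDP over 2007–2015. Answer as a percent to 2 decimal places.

1.75%

Real GDP 2007 = Nominal GDP 2007 = 5.15·30 + 21.92·165 + 22.76·350 + 36.39·176 = 18141.94.
Real GDP 2015 (at 2007 prices) = 5.15·21 + 21.92·114 + 22.76·292 + 36.39·253 = 18459.62.
Real growth = 18459.62/18141.94 − 1 = 0.0175.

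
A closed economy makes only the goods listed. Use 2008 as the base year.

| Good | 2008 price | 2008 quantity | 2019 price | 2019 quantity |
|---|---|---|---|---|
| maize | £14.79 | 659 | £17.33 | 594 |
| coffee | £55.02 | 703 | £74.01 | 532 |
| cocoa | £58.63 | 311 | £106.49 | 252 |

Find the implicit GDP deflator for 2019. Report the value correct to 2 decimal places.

144.81

Nominal GDP 2019 = 17.33·594 + 74.01·532 + 106.49·252 = 76502.82.
Real GDP 2019 (at 2008 prices) = 14.79·594 + 55.02·532 + 58.63·252 = 52830.66.
Deflator = Nominal/Real × 100 = 76502.82/52830.66 × 100 = 144.808.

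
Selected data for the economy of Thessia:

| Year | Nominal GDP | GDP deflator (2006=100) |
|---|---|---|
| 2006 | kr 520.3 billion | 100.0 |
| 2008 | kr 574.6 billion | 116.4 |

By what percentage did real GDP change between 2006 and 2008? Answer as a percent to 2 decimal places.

-5.12%

Deflate each year: 2006 → 520.3/1.000 = 520.30; 2008 → 574.6/1.164 = 493.64.
So real GDP changed by 493.64/520.30 − 1 = -0.0512, i.e. -5.12%.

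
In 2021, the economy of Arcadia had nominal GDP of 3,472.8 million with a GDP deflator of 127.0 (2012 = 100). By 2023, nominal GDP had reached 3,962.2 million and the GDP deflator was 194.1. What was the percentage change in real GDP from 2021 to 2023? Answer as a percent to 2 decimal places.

Deflate each year: 2021 → 3472.8/1.270 = 2734.49; 2023 → 3962.2/1.941 = 2041.32.
So real GDP changed by 2041.32/2734.49 − 1 = -0.2535, i.e. -25.35%.

-25.35%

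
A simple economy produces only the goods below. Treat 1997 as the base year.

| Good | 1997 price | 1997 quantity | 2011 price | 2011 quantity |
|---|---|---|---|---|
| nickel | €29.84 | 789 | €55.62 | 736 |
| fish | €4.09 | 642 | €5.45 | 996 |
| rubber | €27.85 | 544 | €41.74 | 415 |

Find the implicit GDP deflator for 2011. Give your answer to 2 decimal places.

169.41

Nominal GDP 2011 = 55.62·736 + 5.45·996 + 41.74·415 = 63686.62.
Real GDP 2011 (at 1997 prices) = 29.84·736 + 4.09·996 + 27.85·415 = 37593.63.
Deflator = Nominal/Real × 100 = 63686.62/37593.63 × 100 = 169.408.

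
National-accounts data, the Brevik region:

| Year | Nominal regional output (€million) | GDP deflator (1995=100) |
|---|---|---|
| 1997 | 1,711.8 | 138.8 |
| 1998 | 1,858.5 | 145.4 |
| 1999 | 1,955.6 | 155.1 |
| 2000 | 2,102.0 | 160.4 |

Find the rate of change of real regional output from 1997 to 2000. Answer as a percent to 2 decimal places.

6.26%

Real regional output 1997 = 1711.8/1.388 = 1233.29.
Real regional output 2000 = 2102.0/1.604 = 1310.47.
Change = 1310.47/1233.29 − 1 = 0.0626.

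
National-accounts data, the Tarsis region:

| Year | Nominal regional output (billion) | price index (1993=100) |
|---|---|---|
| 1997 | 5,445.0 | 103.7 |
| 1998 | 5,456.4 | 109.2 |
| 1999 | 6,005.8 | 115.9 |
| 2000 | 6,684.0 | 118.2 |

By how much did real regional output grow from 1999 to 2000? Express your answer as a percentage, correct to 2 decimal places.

9.13%

Real regional output 1999 = 6005.8/1.159 = 5181.88.
Real regional output 2000 = 6684.0/1.182 = 5654.82.
Change = 5654.82/5181.88 − 1 = 0.0913.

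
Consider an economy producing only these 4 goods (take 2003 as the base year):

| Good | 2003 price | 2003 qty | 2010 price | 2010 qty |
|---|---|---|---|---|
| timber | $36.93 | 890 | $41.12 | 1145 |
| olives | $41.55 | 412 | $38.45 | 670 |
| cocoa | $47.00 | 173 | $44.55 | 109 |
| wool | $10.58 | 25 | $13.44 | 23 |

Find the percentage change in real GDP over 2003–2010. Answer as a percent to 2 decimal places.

29.30%

Real GDP 2003 = Nominal GDP 2003 = 36.93·890 + 41.55·412 + 47.00·173 + 10.58·25 = 58381.80.
Real GDP 2010 (at 2003 prices) = 36.93·1145 + 41.55·670 + 47.00·109 + 10.58·23 = 75489.69.
Real growth = 75489.69/58381.80 − 1 = 0.2930.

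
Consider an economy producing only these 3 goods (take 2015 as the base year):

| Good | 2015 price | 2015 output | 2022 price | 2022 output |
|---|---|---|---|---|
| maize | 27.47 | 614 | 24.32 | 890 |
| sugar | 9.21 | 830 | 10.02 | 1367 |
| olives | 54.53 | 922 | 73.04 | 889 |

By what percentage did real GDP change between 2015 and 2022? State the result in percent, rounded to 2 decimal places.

Real GDP 2015 = Nominal GDP 2015 = 27.47·614 + 9.21·830 + 54.53·922 = 74787.54.
Real GDP 2022 (at 2015 prices) = 27.47·890 + 9.21·1367 + 54.53·889 = 85515.54.
Real growth = 85515.54/74787.54 − 1 = 0.1434.

14.34%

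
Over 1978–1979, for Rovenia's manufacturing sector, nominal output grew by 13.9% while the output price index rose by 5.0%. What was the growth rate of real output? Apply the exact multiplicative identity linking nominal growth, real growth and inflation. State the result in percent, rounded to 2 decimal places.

8.48%

(1 + g_nom) = (1 + g_real)(1 + π), so g_real = 1.1390 / 1.0500 − 1 = 0.08476.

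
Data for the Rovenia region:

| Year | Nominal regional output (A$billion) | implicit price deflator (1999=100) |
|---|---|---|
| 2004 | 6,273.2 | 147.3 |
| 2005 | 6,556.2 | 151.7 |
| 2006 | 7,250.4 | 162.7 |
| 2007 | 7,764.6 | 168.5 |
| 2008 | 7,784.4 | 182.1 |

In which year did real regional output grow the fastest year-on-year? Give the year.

2005: real = 6556.2/1.517 = 4321.82; growth vs 2004 (4258.79) = 1.48%.
2006: real = 7250.4/1.627 = 4456.30; growth vs 2005 (4321.82) = 3.11%.
2007: real = 7764.6/1.685 = 4608.07; growth vs 2006 (4456.30) = 3.41%.
2008: real = 7784.4/1.821 = 4274.79; growth vs 2007 (4608.07) = -7.23%.

2007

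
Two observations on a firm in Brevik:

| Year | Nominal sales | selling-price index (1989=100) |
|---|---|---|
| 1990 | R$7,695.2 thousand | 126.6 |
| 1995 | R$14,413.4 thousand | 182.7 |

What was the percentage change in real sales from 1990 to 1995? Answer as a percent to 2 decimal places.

29.79%

Deflate each year: 1990 → 7695.2/1.266 = 6078.36; 1995 → 14413.4/1.827 = 7889.11.
So real sales changed by 7889.11/6078.36 − 1 = 0.2979, i.e. 29.79%.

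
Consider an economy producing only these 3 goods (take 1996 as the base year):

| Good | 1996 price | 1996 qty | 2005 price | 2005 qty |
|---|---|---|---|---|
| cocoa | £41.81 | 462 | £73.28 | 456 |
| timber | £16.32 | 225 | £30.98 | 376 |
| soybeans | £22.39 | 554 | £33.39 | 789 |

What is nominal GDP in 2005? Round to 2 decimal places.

£71408.87

Nominal GDP 2005 = Σ (p_2005 × q_2005) = 73.28·456 + 30.98·376 + 33.39·789 = 71408.87.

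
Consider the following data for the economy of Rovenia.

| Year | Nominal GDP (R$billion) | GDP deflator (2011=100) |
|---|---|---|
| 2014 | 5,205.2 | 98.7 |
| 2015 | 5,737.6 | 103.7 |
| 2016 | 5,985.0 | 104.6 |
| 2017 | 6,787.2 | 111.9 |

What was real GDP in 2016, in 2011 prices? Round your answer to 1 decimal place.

R$5,721.8 billion

Real GDP 2016 = 5985.0 / 1.046 = 5721.80.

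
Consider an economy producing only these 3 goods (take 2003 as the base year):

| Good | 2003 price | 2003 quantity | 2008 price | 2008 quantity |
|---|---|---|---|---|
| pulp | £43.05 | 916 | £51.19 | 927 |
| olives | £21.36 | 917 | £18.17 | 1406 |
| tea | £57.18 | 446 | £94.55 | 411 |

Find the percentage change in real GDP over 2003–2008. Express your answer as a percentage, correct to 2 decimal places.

Real GDP 2003 = Nominal GDP 2003 = 43.05·916 + 21.36·917 + 57.18·446 = 84523.20.
Real GDP 2008 (at 2003 prices) = 43.05·927 + 21.36·1406 + 57.18·411 = 93440.49.
Real growth = 93440.49/84523.20 − 1 = 0.1055.

10.55%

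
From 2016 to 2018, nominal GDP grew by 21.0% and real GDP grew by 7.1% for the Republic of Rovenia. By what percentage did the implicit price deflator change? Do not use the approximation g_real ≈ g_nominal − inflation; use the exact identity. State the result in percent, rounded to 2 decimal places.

(1 + g_nom) = (1 + g_real)(1 + π), so π = 1.2100 / 1.0710 − 1 = 0.12979.

12.98%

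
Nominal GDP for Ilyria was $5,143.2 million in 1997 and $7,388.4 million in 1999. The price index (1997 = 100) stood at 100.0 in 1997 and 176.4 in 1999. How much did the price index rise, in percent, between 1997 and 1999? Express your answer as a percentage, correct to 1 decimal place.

Price-level change = 176.4 / 100.0 − 1 = 0.7640.

76.4%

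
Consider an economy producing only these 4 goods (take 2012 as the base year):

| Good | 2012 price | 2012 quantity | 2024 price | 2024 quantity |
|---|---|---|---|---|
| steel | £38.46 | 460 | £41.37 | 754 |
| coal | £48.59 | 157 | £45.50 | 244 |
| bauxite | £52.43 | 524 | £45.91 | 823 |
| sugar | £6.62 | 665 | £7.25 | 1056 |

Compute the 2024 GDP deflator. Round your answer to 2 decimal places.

Nominal GDP 2024 = 41.37·754 + 45.50·244 + 45.91·823 + 7.25·1056 = 87734.91.
Real GDP 2024 (at 2012 prices) = 38.46·754 + 48.59·244 + 52.43·823 + 6.62·1056 = 90995.41.
Deflator = Nominal/Real × 100 = 87734.91/90995.41 × 100 = 96.417.

96.42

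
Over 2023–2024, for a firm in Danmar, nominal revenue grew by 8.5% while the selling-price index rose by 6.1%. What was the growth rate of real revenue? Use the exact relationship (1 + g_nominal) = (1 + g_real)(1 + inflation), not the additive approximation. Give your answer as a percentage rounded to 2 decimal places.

2.26%

(1 + g_nom) = (1 + g_real)(1 + π), so g_real = 1.0850 / 1.0610 − 1 = 0.02262.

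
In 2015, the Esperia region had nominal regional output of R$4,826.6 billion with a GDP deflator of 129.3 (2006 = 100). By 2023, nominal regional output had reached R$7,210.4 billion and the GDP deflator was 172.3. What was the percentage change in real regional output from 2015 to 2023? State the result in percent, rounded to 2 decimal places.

12.11%

Real regional output 2015 = 4826.6 / 1.293 = 3732.87.
Real regional output 2023 = 7210.4 / 1.723 = 4184.79.
Real growth = 4184.79 / 3732.87 − 1 = 0.1211.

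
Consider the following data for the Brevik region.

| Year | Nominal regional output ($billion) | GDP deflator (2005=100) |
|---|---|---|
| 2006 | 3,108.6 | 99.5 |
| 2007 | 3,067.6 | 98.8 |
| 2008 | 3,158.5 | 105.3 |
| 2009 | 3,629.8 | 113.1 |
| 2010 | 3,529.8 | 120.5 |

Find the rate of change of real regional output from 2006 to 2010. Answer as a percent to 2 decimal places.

-6.24%

Real regional output 2006 = 3108.6/0.995 = 3124.22.
Real regional output 2010 = 3529.8/1.205 = 2929.29.
Change = 2929.29/3124.22 − 1 = -0.0624.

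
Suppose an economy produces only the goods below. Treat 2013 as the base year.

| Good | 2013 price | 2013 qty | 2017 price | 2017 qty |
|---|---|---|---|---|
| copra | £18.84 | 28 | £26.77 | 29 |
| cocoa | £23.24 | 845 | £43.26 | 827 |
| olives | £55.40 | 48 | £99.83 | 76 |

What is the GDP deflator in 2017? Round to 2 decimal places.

184.10

Nominal GDP 2017 = 26.77·29 + 43.26·827 + 99.83·76 = 44139.43.
Real GDP 2017 (at 2013 prices) = 18.84·29 + 23.24·827 + 55.40·76 = 23976.24.
Deflator = Nominal/Real × 100 = 44139.43/23976.24 × 100 = 184.097.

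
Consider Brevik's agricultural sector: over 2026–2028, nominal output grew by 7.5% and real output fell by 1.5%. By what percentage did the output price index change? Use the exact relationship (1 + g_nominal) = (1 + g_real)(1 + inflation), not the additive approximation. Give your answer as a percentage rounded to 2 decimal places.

(1 + g_nom) = (1 + g_real)(1 + π), so π = 1.0750 / 0.9850 − 1 = 0.09137.

9.14%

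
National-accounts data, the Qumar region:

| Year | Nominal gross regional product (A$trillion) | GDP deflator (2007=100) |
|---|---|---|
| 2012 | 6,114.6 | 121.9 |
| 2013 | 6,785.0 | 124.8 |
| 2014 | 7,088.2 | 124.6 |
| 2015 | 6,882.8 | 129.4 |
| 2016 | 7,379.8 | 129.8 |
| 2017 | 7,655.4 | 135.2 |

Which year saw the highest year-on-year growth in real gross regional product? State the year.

2013: real = 6785.0/1.248 = 5436.70; growth vs 2012 (5016.08) = 8.39%.
2014: real = 7088.2/1.246 = 5688.76; growth vs 2013 (5436.70) = 4.64%.
2015: real = 6882.8/1.294 = 5319.01; growth vs 2014 (5688.76) = -6.50%.
2016: real = 7379.8/1.298 = 5685.52; growth vs 2015 (5319.01) = 6.89%.
2017: real = 7655.4/1.352 = 5662.28; growth vs 2016 (5685.52) = -0.41%.

2013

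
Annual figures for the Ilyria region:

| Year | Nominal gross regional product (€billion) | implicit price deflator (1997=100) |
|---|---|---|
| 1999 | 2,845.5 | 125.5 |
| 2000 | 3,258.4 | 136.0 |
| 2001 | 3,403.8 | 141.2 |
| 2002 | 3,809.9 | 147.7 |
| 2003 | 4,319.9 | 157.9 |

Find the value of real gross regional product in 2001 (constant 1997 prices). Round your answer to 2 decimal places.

€2,410.62 billion

Real gross regional product 2001 = 3403.8 / 1.412 = 2410.62.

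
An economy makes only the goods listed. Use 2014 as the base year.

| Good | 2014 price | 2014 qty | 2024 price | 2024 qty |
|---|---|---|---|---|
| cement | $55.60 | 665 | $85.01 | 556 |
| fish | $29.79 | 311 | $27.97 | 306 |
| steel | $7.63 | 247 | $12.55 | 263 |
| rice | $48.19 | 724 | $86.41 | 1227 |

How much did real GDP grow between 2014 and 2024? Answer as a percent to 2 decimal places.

21.87%

Real GDP 2014 = Nominal GDP 2014 = 55.60·665 + 29.79·311 + 7.63·247 + 48.19·724 = 83012.86.
Real GDP 2024 (at 2014 prices) = 55.60·556 + 29.79·306 + 7.63·263 + 48.19·1227 = 101165.16.
Real growth = 101165.16/83012.86 − 1 = 0.2187.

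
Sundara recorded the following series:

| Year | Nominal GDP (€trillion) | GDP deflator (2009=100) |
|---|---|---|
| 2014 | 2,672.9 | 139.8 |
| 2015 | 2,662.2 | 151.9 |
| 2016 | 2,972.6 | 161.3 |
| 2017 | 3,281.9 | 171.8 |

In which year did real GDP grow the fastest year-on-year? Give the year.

2015: real = 2662.2/1.519 = 1752.60; growth vs 2014 (1911.95) = -8.33%.
2016: real = 2972.6/1.613 = 1842.90; growth vs 2015 (1752.60) = 5.15%.
2017: real = 3281.9/1.718 = 1910.30; growth vs 2016 (1842.90) = 3.66%.

2016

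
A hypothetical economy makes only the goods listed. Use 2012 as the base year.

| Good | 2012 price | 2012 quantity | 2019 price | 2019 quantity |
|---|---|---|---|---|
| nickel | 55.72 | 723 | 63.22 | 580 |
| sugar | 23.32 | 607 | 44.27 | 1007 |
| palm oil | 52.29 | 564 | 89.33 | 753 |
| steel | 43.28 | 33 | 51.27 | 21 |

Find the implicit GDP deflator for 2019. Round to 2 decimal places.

155.69

Nominal GDP 2019 = 63.22·580 + 44.27·1007 + 89.33·753 + 51.27·21 = 149589.65.
Real GDP 2019 (at 2012 prices) = 55.72·580 + 23.32·1007 + 52.29·753 + 43.28·21 = 96084.09.
Deflator = Nominal/Real × 100 = 149589.65/96084.09 × 100 = 155.686.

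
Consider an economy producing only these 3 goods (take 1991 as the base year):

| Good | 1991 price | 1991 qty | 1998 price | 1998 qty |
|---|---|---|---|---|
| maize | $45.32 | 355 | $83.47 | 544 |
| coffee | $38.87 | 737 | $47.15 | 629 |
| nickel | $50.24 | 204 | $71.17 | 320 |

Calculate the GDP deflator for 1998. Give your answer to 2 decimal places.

Nominal GDP 1998 = 83.47·544 + 47.15·629 + 71.17·320 = 97839.43.
Real GDP 1998 (at 1991 prices) = 45.32·544 + 38.87·629 + 50.24·320 = 65180.11.
Deflator = Nominal/Real × 100 = 97839.43/65180.11 × 100 = 150.106.

150.11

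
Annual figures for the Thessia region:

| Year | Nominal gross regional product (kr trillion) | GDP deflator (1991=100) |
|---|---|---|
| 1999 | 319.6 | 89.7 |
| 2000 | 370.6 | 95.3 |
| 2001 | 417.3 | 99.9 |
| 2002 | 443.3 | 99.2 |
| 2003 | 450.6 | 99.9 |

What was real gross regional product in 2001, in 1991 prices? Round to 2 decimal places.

kr 417.72 trillion

Real gross regional product 2001 = 417.3 / 0.999 = 417.72.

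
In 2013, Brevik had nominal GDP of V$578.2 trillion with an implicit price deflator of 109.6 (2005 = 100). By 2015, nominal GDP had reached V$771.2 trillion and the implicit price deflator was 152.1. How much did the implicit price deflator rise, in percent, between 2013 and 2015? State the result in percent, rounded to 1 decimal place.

38.8%

Price-level change = 152.1 / 109.6 − 1 = 0.3878.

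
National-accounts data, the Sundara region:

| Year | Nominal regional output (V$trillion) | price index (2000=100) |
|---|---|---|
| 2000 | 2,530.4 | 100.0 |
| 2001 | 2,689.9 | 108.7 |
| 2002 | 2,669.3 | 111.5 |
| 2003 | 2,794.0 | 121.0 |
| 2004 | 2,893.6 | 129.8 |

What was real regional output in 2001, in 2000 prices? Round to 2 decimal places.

Real regional output 2001 = 2689.9 / 1.087 = 2474.61.

V$2,474.61 trillion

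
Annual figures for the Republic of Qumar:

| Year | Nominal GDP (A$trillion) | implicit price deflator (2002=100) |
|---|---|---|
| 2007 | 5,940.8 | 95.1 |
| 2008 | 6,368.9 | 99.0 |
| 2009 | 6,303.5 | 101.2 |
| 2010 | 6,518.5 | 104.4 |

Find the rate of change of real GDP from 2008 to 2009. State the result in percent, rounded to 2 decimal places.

-3.18%

Real GDP 2008 = 6368.9/0.990 = 6433.23.
Real GDP 2009 = 6303.5/1.012 = 6228.75.
Change = 6228.75/6433.23 − 1 = -0.0318.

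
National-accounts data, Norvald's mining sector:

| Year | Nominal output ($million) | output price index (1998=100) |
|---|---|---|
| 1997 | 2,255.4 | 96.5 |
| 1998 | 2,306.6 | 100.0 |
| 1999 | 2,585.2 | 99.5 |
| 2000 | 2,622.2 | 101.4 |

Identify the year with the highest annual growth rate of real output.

1999

1998: real = 2306.6/1.000 = 2306.60; growth vs 1997 (2337.20) = -1.31%.
1999: real = 2585.2/0.995 = 2598.19; growth vs 1998 (2306.60) = 12.64%.
2000: real = 2622.2/1.014 = 2586.00; growth vs 1999 (2598.19) = -0.47%.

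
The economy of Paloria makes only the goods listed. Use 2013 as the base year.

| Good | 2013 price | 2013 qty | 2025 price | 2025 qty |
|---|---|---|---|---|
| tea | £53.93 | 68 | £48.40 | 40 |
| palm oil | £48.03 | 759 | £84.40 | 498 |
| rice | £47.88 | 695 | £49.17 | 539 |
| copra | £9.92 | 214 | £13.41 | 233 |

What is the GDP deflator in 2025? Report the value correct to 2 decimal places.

135.80

Nominal GDP 2025 = 48.40·40 + 84.40·498 + 49.17·539 + 13.41·233 = 73594.36.
Real GDP 2025 (at 2013 prices) = 53.93·40 + 48.03·498 + 47.88·539 + 9.92·233 = 54194.82.
Deflator = Nominal/Real × 100 = 73594.36/54194.82 × 100 = 135.796.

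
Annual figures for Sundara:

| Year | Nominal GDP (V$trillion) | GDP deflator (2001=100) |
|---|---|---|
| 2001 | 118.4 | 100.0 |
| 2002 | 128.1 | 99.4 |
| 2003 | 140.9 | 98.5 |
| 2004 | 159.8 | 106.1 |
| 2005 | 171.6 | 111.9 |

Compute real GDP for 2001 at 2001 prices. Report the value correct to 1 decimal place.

Real GDP 2001 = 118.4 / 1.000 = 118.40.

V$118.4 trillion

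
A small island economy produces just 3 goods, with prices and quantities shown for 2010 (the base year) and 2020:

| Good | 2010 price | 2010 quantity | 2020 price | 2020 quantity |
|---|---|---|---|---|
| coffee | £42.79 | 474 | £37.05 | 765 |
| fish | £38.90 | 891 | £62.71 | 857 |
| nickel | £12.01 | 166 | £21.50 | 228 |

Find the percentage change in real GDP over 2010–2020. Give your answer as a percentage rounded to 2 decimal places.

Real GDP 2010 = Nominal GDP 2010 = 42.79·474 + 38.90·891 + 12.01·166 = 56936.02.
Real GDP 2020 (at 2010 prices) = 42.79·765 + 38.90·857 + 12.01·228 = 68809.93.
Real growth = 68809.93/56936.02 − 1 = 0.2085.

20.85%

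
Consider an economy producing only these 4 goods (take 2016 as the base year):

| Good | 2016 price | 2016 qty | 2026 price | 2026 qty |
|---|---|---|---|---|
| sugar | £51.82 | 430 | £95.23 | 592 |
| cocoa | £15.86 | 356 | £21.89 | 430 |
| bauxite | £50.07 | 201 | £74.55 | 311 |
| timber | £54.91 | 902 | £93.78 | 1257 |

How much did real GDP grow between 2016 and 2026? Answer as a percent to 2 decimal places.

39.50%

Real GDP 2016 = Nominal GDP 2016 = 51.82·430 + 15.86·356 + 50.07·201 + 54.91·902 = 87521.65.
Real GDP 2026 (at 2016 prices) = 51.82·592 + 15.86·430 + 50.07·311 + 54.91·1257 = 122090.88.
Real growth = 122090.88/87521.65 − 1 = 0.3950.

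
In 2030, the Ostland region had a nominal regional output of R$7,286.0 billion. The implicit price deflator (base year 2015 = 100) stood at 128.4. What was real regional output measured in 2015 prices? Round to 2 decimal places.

Real regional output = Nominal / (implicit price deflator/100) = 7286.0 / 1.284 = 5674.45.

R$5,674.45 billion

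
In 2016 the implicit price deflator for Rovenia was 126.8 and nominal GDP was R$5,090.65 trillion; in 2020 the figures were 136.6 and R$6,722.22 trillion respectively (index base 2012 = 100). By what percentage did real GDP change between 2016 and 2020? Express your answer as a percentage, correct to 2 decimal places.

22.58%

Deflate each year: 2016 → 5090.65/1.268 = 4014.71; 2020 → 6722.22/1.366 = 4921.10.
So real GDP changed by 4921.10/4014.71 − 1 = 0.2258, i.e. 22.58%.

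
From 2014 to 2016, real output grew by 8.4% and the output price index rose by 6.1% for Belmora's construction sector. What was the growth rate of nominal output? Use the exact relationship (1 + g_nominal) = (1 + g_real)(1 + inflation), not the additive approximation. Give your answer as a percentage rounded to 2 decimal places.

15.01%

(1 + g_nom) = (1 + g_real)(1 + π) = 1.0840 × 1.0610 = 1.15012.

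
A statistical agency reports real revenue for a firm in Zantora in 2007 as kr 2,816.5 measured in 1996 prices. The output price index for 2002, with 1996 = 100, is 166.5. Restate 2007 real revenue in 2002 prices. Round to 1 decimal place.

Real revenue in 2002 prices = Real revenue in 1996 prices × (P_2002/P_1996) = 2816.5 × 1.665 = 4689.47.

kr 4,689.5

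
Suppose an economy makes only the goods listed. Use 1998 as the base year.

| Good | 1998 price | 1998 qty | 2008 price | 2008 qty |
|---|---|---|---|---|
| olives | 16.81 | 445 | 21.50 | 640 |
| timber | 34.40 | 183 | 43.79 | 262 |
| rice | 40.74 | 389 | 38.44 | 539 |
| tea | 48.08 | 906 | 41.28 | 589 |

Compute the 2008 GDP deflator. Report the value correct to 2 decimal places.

Nominal GDP 2008 = 21.50·640 + 43.79·262 + 38.44·539 + 41.28·589 = 70266.06.
Real GDP 2008 (at 1998 prices) = 16.81·640 + 34.40·262 + 40.74·539 + 48.08·589 = 70049.18.
Deflator = Nominal/Real × 100 = 70266.06/70049.18 × 100 = 100.310.

100.31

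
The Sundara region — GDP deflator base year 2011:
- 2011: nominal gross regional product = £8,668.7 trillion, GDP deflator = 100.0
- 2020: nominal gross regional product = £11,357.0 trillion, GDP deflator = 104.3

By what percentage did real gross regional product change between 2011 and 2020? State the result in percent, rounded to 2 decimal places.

Real gross regional product 2011 = 8668.7 / 1.000 = 8668.70.
Real gross regional product 2020 = 11357.0 / 1.043 = 10888.78.
Real growth = 10888.78 / 8668.70 − 1 = 0.2561.

25.61%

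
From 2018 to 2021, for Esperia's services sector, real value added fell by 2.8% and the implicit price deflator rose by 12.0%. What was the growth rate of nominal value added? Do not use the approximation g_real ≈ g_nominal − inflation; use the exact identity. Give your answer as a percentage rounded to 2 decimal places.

8.86%

(1 + g_nom) = (1 + g_real)(1 + π) = 0.9720 × 1.1200 = 1.08864.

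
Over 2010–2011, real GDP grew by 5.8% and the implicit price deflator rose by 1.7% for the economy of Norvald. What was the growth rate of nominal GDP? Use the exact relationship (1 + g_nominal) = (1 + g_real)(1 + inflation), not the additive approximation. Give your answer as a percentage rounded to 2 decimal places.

7.60%

(1 + g_nom) = (1 + g_real)(1 + π) = 1.0580 × 1.0170 = 1.07599.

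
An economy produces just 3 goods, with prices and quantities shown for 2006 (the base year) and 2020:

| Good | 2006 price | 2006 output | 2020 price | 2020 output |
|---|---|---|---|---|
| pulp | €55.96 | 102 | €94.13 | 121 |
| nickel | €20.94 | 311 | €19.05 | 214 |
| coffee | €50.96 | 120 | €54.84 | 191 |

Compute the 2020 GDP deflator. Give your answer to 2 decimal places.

123.61

Nominal GDP 2020 = 94.13·121 + 19.05·214 + 54.84·191 = 25940.87.
Real GDP 2020 (at 2006 prices) = 55.96·121 + 20.94·214 + 50.96·191 = 20985.68.
Deflator = Nominal/Real × 100 = 25940.87/20985.68 × 100 = 123.612.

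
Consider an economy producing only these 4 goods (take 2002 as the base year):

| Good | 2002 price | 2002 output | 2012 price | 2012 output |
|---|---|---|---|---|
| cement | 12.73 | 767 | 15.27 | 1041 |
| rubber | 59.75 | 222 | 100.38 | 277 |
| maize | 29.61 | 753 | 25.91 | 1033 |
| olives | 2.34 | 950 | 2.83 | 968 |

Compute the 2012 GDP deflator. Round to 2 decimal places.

Nominal GDP 2012 = 15.27·1041 + 100.38·277 + 25.91·1033 + 2.83·968 = 73205.80.
Real GDP 2012 (at 2002 prices) = 12.73·1041 + 59.75·277 + 29.61·1033 + 2.34·968 = 62654.93.
Deflator = Nominal/Real × 100 = 73205.80/62654.93 × 100 = 116.840.

116.84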